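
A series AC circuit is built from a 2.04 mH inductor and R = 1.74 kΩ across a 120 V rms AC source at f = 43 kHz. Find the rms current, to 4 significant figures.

ω = 2πf = 270200 rad/s
X_L = ωL = 551.2 Ω
Z = 1740 + j551.2 Ω
|Z| = √(1740² + 551.2²) = 1825 Ω
I = V/|Z| = 120/1825 = 65.75 mA

65.75 mA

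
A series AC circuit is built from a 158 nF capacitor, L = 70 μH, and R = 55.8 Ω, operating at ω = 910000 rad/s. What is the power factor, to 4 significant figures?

0.7011

X_L = ωL = 63.70 Ω
X_C = 1/(ωC) = 6.955 Ω
Net reactance X = X_L − X_C = 56.74 Ω
Z = 55.80 + j56.74 Ω
|Z| = √(55.80² + 56.74²) = 79.58 Ω
∠Z = arctan(56.74/55.80) = 45.48°
cos φ = cos(45.48°) = 0.7011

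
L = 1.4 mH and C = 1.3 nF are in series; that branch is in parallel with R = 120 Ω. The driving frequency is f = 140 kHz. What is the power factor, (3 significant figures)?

0.948

ω = 2πf = 879600 rad/s
X_L = ωL = 1230 Ω
X_C = 1/(ωC) = 874 Ω
Branch 1: Z₁ = R = 120 Ω
Branch 2 (series LC): Z₂ = j(X_L − X_C) = j357 Ω
Parallel: Z = Z₁Z₂/(Z₁+Z₂), |Z| = 114 Ω, ∠Z = 18.6°
cos φ = cos(18.6°) = 0.948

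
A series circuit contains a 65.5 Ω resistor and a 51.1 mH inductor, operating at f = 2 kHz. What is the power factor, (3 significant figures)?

0.101

ω = 2πf = 12570 rad/s
X_L = ωL = 642 Ω
Z = 65.5 + j642 Ω
|Z| = √(65.5² + 642²) = 645 Ω
∠Z = arctan(642/65.5) = 84.2°
cos φ = cos(84.2°) = 0.101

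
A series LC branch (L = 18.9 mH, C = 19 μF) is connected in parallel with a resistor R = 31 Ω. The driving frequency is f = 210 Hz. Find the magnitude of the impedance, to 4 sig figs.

ω = 2πf = 1319 rad/s
X_L = ωL = 24.94 Ω
X_C = 1/(ωC) = 39.89 Ω
Branch 1: Z₁ = R = 31.00 Ω
Branch 2 (series LC): Z₂ = j(X_L − X_C) = −j14.95 Ω
Parallel: Z = Z₁Z₂/(Z₁+Z₂), |Z| = 13.47 Ω, ∠Z = -64.25°

13.47 Ω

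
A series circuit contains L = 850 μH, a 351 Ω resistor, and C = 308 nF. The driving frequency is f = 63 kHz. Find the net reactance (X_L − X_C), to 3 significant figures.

ω = 2πf = 395800 rad/s
X_L = ωL = 336 Ω
X_C = 1/(ωC) = 8.20 Ω
X = 336 − 8.20 = 328 Ω

328 Ω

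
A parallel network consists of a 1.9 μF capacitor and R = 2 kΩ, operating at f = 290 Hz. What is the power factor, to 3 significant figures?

ω = 2πf = 1822 rad/s
X_C = 1/(ωC) = 289 Ω
Parallel: admittances add. Y = 1/R + jωC
Y = (0.000500 + j0.00346) S
|Y| = 0.00350 S → |Z| = 1/|Y| = 286 Ω, ∠Z = −∠Y = -81.8°
cos φ = cos(-81.8°) = 0.143

0.143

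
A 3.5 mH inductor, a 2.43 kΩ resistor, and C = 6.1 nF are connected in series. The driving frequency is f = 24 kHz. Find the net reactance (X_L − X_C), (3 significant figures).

-559 Ω

ω = 2πf = 150800 rad/s
X_L = ωL = 528 Ω
X_C = 1/(ωC) = 1090 Ω
X = 528 − 1090 = -559 Ω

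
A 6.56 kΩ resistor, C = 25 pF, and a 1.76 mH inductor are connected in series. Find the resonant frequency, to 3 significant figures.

ω₀ = 1/√(LC) = 1/√(0.00176 × 2.5e-11) = 4.767e+06 rad/s
f₀ = ω₀/(2π) = 759 kHz

759 kHz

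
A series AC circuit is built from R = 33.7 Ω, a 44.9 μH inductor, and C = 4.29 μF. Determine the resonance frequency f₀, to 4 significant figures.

ω₀ = 1/√(LC) = 1/√(4.49e-05 × 4.29e-06) = 72050 rad/s
f₀ = ω₀/(2π) = 11.47 kHz

11.47 kHz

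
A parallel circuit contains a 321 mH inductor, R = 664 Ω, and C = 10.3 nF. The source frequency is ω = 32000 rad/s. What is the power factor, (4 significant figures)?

0.9883

X_L = ωL = 10270 Ω
X_C = 1/(ωC) = 3034 Ω
Parallel: admittances add. Y = 1/R + 1/(jωL) + jωC
Y = (0.001506 + j0.0002322) S
|Y| = 0.001524 S → |Z| = 1/|Y| = 656.2 Ω, ∠Z = −∠Y = -8.767°
cos φ = cos(-8.767°) = 0.9883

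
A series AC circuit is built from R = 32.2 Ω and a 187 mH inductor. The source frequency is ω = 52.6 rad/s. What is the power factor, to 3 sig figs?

0.956

X_L = ωL = 9.84 Ω
Z = 32.2 + j9.84 Ω
|Z| = √(32.2² + 9.84²) = 33.7 Ω
∠Z = arctan(9.84/32.2) = 17.0°
cos φ = cos(17.0°) = 0.956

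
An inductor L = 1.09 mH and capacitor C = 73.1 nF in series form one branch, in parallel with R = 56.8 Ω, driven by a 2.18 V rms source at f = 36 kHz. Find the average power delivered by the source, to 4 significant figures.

83.67 mW

ω = 2πf = 226200 rad/s
X_L = ωL = 246.6 Ω
X_C = 1/(ωC) = 60.48 Ω
Branch 1: Z₁ = R = 56.80 Ω
Branch 2 (series LC): Z₂ = j(X_L − X_C) = j186.1 Ω
Parallel: Z = Z₁Z₂/(Z₁+Z₂), |Z| = 54.33 Ω, ∠Z = 16.98°
I = V/|Z| = 40.13 mA
P = VI cos φ = 2.18 × 0.04013 × cos(16.98°) = 83.67 mW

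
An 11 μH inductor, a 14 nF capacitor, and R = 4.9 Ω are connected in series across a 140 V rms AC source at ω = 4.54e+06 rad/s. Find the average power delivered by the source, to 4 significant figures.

80.43 W

X_L = ωL = 49.94 Ω
X_C = 1/(ωC) = 15.73 Ω
Net reactance X = X_L − X_C = 34.21 Ω
Z = 4.900 + j34.21 Ω
|Z| = √(4.900² + 34.21²) = 34.56 Ω
∠Z = arctan(34.21/4.900) = 81.85°
I = V/|Z| = 4.051 A
P = VI cos φ = 140 × 4.051 × cos(81.85°) = 80.43 W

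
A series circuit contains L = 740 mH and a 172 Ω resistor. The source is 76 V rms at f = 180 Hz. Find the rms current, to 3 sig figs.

ω = 2πf = 1131 rad/s
X_L = ωL = 837 Ω
Z = 172 + j837 Ω
|Z| = √(172² + 837²) = 854 Ω
I = V/|Z| = 76/854 = 89.0 mA

89.0 mA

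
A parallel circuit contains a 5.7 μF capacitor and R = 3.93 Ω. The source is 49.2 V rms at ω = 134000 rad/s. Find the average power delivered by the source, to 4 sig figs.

615.9 W

X_C = 1/(ωC) = 1.309 Ω
Parallel: admittances add. Y = 1/R + jωC
Y = (0.2545 + j0.7638) S
|Y| = 0.8051 S → |Z| = 1/|Y| = 1.242 Ω, ∠Z = −∠Y = -71.57°
I = V/|Z| = 39.61 A
P = VI cos φ = 49.2 × 39.61 × cos(-71.57°) = 615.9 W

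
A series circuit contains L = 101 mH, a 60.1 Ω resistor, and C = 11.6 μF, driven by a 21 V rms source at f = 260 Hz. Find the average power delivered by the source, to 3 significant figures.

ω = 2πf = 1634 rad/s
X_L = ωL = 165 Ω
X_C = 1/(ωC) = 52.8 Ω
Net reactance X = X_L − X_C = 112 Ω
Z = 60.1 + j112 Ω
|Z| = √(60.1² + 112²) = 127 Ω
∠Z = arctan(112/60.1) = 61.8°
I = V/|Z| = 165 mA
P = VI cos φ = 21 × 0.165 × cos(61.8°) = 1.64 W

1.64 W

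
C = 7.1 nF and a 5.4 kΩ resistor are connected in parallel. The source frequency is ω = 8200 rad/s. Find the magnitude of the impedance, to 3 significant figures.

5150 Ω

X_C = 1/(ωC) = 17200 Ω
Parallel: admittances add. Y = 1/R + jωC
Y = (0.000185 + j5.82e-05) S
|Y| = 0.000194 S → |Z| = 1/|Y| = 5150 Ω, ∠Z = −∠Y = -17.5°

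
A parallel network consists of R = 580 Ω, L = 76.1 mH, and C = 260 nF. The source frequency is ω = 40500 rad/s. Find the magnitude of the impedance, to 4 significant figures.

96.62 Ω

X_L = ωL = 3082 Ω
X_C = 1/(ωC) = 94.97 Ω
Parallel: admittances add. Y = 1/R + 1/(jωL) + jωC
Y = (0.001724 + j0.01021) S
|Y| = 0.01035 S → |Z| = 1/|Y| = 96.62 Ω, ∠Z = −∠Y = -80.41°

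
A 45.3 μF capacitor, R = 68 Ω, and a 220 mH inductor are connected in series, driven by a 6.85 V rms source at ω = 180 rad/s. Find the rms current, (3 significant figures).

X_L = ωL = 39.6 Ω
X_C = 1/(ωC) = 123 Ω
Net reactance X = X_L − X_C = -83.0 Ω
Z = 68.0 − j83.0 Ω
|Z| = √(68.0² + 83.0²) = 107 Ω
I = V/|Z| = 6.85/107 = 63.8 mA

63.8 mA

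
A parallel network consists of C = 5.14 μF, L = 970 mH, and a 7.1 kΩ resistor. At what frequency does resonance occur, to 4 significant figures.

71.28 Hz

ω₀ = 1/√(LC) = 1/√(0.97 × 5.14e-06) = 447.8 rad/s
f₀ = ω₀/(2π) = 71.28 Hz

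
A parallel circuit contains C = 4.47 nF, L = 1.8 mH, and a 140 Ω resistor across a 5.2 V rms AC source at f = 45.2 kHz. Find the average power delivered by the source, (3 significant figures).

193 mW

ω = 2πf = 284000 rad/s
X_L = ωL = 511 Ω
X_C = 1/(ωC) = 788 Ω
Parallel: admittances add. Y = 1/R + 1/(jωL) + jωC
Y = (0.00714 − j0.000687) S
|Y| = 0.00718 S → |Z| = 1/|Y| = 139 Ω, ∠Z = −∠Y = 5.49°
I = V/|Z| = 37.3 mA
P = VI cos φ = 5.2 × 0.0373 × cos(5.49°) = 193 mW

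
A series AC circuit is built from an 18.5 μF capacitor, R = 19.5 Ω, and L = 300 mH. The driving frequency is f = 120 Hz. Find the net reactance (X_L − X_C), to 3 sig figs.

155 Ω

ω = 2πf = 754.0 rad/s
X_L = ωL = 226 Ω
X_C = 1/(ωC) = 71.7 Ω
X = 226 − 71.7 = 155 Ω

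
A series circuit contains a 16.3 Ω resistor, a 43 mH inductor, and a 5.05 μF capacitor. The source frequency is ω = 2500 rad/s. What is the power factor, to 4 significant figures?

0.4992

X_L = ωL = 107.5 Ω
X_C = 1/(ωC) = 79.21 Ω
Net reactance X = X_L − X_C = 28.29 Ω
Z = 16.30 + j28.29 Ω
|Z| = √(16.30² + 28.29²) = 32.65 Ω
∠Z = arctan(28.29/16.30) = 60.05°
cos φ = cos(60.05°) = 0.4992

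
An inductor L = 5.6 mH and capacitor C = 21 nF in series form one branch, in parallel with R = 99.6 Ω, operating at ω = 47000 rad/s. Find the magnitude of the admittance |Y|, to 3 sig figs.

X_L = ωL = 263 Ω
X_C = 1/(ωC) = 1010 Ω
Branch 1: Z₁ = R = 99.6 Ω
Branch 2 (series LC): Z₂ = j(X_L − X_C) = −j750 Ω
Parallel: Z = Z₁Z₂/(Z₁+Z₂), |Z| = 98.7 Ω, ∠Z = -7.56°
|Y| = 1/|Z| = 10.1 mS

10.1 mS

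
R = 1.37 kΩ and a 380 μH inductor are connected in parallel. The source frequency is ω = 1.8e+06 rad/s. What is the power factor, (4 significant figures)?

X_L = ωL = 684.0 Ω
Parallel: admittances add. Y = 1/R + 1/(jωL)
Y = (0.0007299 − j0.001462) S
|Y| = 0.001634 S → |Z| = 1/|Y| = 612.0 Ω, ∠Z = −∠Y = 63.47°
cos φ = cos(63.47°) = 0.4467

0.4467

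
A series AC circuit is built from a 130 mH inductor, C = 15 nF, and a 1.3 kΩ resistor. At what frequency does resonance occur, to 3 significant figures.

ω₀ = 1/√(LC) = 1/√(0.13 × 1.5e-08) = 22650 rad/s
f₀ = ω₀/(2π) = 3.60 kHz

3.60 kHz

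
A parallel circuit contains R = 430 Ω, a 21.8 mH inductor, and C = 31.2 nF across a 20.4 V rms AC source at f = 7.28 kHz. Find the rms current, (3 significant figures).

48.2 mA

ω = 2πf = 45740 rad/s
X_L = ωL = 997 Ω
X_C = 1/(ωC) = 701 Ω
Parallel: admittances add. Y = 1/R + 1/(jωL) + jωC
Y = (0.00233 + j0.000424) S
|Y| = 0.00236 S → |Z| = 1/|Y| = 423 Ω, ∠Z = −∠Y = -10.3°
I = V/|Z| = 20.4/423 = 48.2 mA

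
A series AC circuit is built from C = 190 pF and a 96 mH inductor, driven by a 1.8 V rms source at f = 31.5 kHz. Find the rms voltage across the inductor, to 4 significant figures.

ω = 2πf = 197900 rad/s
X_L = ωL = 19000 Ω
X_C = 1/(ωC) = 26590 Ω
Net reactance X = X_L − X_C = -7592 Ω
Z = − j7592 Ω
|Z| = √(0² + 7592²) = 7592 Ω
I = V/|Z| = 237.1 μA
V_L = I·|Z_L| = 0.0002371 × 19000 = 4.505 V

4.505 V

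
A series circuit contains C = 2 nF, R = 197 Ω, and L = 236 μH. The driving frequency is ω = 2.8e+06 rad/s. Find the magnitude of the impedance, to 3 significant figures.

X_L = ωL = 661 Ω
X_C = 1/(ωC) = 179 Ω
Net reactance X = X_L − X_C = 482 Ω
Z = 197 + j482 Ω
|Z| = √(197² + 482²) = 521 Ω

521 Ω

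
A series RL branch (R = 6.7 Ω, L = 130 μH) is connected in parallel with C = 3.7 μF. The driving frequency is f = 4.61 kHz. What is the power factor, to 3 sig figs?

0.934

ω = 2πf = 28970 rad/s
X_L = ωL = 3.77 Ω
X_C = 1/(ωC) = 9.33 Ω
Branch 1 (R+jX_L): Z₁ = 6.70 + j3.77 Ω, |Z₁| = 7.69 Ω
Branch 2 (−jX_C): Z₂ = −j9.33 Ω
Parallel: Z = Z₁Z₂/(Z₁+Z₂), |Z| = 8.23 Ω, ∠Z = -20.9°
cos φ = cos(-20.9°) = 0.934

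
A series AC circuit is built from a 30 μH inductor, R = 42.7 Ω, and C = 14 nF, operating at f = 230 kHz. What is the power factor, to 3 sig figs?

0.990

ω = 2πf = 1.445e+06 rad/s
X_L = ωL = 43.4 Ω
X_C = 1/(ωC) = 49.4 Ω
Net reactance X = X_L − X_C = -6.07 Ω
Z = 42.7 − j6.07 Ω
|Z| = √(42.7² + 6.07²) = 43.1 Ω
∠Z = arctan(-6.07/42.7) = -8.09°
cos φ = cos(-8.09°) = 0.990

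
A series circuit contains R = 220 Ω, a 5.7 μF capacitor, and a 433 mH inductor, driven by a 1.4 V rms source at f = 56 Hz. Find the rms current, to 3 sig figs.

3.41 mA

ω = 2πf = 351.9 rad/s
X_L = ωL = 152 Ω
X_C = 1/(ωC) = 499 Ω
Net reactance X = X_L − X_C = -346 Ω
Z = 220 − j346 Ω
|Z| = √(220² + 346²) = 410 Ω
I = V/|Z| = 1.4/410 = 3.41 mA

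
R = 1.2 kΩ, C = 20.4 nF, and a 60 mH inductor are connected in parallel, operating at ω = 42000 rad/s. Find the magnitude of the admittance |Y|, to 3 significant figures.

X_L = ωL = 2520 Ω
X_C = 1/(ωC) = 1170 Ω
Parallel: admittances add. Y = 1/R + 1/(jωL) + jωC
Y = (0.000833 + j0.000460) S
|Y| = 0.000952 S → |Z| = 1/|Y| = 1050 Ω, ∠Z = −∠Y = -28.9°

952 μS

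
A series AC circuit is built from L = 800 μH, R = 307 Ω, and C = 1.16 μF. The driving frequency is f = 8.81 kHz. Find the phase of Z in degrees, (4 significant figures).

5.343°

ω = 2πf = 55350 rad/s
X_L = ωL = 44.28 Ω
X_C = 1/(ωC) = 15.57 Ω
Net reactance X = X_L − X_C = 28.71 Ω
Z = 307.0 + j28.71 Ω
|Z| = √(307.0² + 28.71²) = 308.3 Ω
∠Z = arctan(28.71/307.0) = 5.343°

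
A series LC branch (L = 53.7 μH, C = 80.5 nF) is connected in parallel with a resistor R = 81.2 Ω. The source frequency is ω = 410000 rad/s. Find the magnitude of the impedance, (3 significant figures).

8.24 Ω

X_L = ωL = 22.0 Ω
X_C = 1/(ωC) = 30.3 Ω
Branch 1: Z₁ = R = 81.2 Ω
Branch 2 (series LC): Z₂ = j(X_L − X_C) = −j8.28 Ω
Parallel: Z = Z₁Z₂/(Z₁+Z₂), |Z| = 8.24 Ω, ∠Z = -84.2°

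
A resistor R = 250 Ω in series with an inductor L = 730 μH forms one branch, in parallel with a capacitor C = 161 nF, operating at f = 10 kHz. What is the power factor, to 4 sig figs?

ω = 2πf = 62830 rad/s
X_L = ωL = 45.87 Ω
X_C = 1/(ωC) = 98.85 Ω
Branch 1 (R+jX_L): Z₁ = 250.0 + j45.87 Ω, |Z₁| = 254.2 Ω
Branch 2 (−jX_C): Z₂ = −j98.85 Ω
Parallel: Z = Z₁Z₂/(Z₁+Z₂), |Z| = 98.32 Ω, ∠Z = -67.64°
cos φ = cos(-67.64°) = 0.3805

0.3805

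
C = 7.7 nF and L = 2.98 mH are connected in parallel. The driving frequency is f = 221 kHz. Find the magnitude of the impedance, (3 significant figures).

95.7 Ω

ω = 2πf = 1.389e+06 rad/s
X_L = ωL = 4140 Ω
X_C = 1/(ωC) = 93.5 Ω
Parallel: admittances add. Y = 1/(jωL) + jωC
Y = (0 + j0.0105) S
|Y| = 0.0105 S → |Z| = 1/|Y| = 95.7 Ω, ∠Z = −∠Y = -90.0°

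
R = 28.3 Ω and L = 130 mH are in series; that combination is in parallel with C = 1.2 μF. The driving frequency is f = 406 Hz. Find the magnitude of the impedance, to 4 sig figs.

ω = 2πf = 2551 rad/s
X_L = ωL = 331.6 Ω
X_C = 1/(ωC) = 326.7 Ω
Branch 1 (R+jX_L): Z₁ = 28.30 + j331.6 Ω, |Z₁| = 332.8 Ω
Branch 2 (−jX_C): Z₂ = −j326.7 Ω
Parallel: Z = Z₁Z₂/(Z₁+Z₂), |Z| = 3784 Ω, ∠Z = -14.81°

3784 Ω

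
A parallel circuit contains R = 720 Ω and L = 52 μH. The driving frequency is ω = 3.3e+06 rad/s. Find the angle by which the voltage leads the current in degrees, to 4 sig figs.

76.59°

X_L = ωL = 171.6 Ω
Parallel: admittances add. Y = 1/R + 1/(jωL)
Y = (0.001389 − j0.005828) S
|Y| = 0.005991 S → |Z| = 1/|Y| = 166.9 Ω, ∠Z = −∠Y = 76.59°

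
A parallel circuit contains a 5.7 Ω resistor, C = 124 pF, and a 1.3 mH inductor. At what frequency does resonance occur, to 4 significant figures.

ω₀ = 1/√(LC) = 1/√(0.0013 × 1.24e-10) = 2.491e+06 rad/s
f₀ = ω₀/(2π) = 396.4 kHz

396.4 kHz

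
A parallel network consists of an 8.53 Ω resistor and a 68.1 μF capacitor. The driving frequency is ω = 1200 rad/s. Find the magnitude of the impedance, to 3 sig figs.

X_C = 1/(ωC) = 12.2 Ω
Parallel: admittances add. Y = 1/R + jωC
Y = (0.117 + j0.0817) S
|Y| = 0.143 S → |Z| = 1/|Y| = 7.00 Ω, ∠Z = −∠Y = -34.9°

7.00 Ω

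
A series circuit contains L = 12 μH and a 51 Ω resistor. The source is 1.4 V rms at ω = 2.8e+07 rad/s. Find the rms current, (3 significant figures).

X_L = ωL = 336 Ω
Z = 51.0 + j336 Ω
|Z| = √(51.0² + 336²) = 340 Ω
I = V/|Z| = 1.4/340 = 4.12 mA

4.12 mA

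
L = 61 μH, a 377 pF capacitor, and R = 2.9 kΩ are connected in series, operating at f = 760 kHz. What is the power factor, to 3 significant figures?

0.996

ω = 2πf = 4.775e+06 rad/s
X_L = ωL = 291 Ω
X_C = 1/(ωC) = 555 Ω
Net reactance X = X_L − X_C = -264 Ω
Z = 2900 − j264 Ω
|Z| = √(2900² + 264²) = 2910 Ω
∠Z = arctan(-264/2900) = -5.21°
cos φ = cos(-5.21°) = 0.996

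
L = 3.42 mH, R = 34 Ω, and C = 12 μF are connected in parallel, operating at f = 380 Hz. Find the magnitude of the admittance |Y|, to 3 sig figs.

ω = 2πf = 2388 rad/s
X_L = ωL = 8.17 Ω
X_C = 1/(ωC) = 34.9 Ω
Parallel: admittances add. Y = 1/R + 1/(jωL) + jωC
Y = (0.0294 − j0.0938) S
|Y| = 0.0983 S → |Z| = 1/|Y| = 10.2 Ω, ∠Z = −∠Y = 72.6°

98.3 mS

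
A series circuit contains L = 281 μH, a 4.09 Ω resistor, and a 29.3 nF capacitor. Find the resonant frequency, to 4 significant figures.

55.47 kHz

ω₀ = 1/√(LC) = 1/√(0.000281 × 2.93e-08) = 348500 rad/s
f₀ = ω₀/(2π) = 55.47 kHz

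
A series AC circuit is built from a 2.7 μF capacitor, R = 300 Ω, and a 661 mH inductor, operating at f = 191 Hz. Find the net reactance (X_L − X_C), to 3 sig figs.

485 Ω

ω = 2πf = 1200 rad/s
X_L = ωL = 793 Ω
X_C = 1/(ωC) = 309 Ω
X = 793 − 309 = 485 Ω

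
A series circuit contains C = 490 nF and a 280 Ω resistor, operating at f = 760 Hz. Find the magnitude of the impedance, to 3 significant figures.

ω = 2πf = 4775 rad/s
X_C = 1/(ωC) = 427 Ω
Z = 280 − j427 Ω
|Z| = √(280² + 427²) = 511 Ω

511 Ω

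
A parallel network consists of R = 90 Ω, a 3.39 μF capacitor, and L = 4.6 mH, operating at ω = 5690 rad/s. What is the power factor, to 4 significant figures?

0.5065

X_L = ωL = 26.17 Ω
X_C = 1/(ωC) = 51.84 Ω
Parallel: admittances add. Y = 1/R + 1/(jωL) + jωC
Y = (0.01111 − j0.01892) S
|Y| = 0.02194 S → |Z| = 1/|Y| = 45.58 Ω, ∠Z = −∠Y = 59.57°
cos φ = cos(59.57°) = 0.5065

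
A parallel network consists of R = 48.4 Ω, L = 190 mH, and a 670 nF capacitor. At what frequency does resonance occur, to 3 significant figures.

446 Hz

ω₀ = 1/√(LC) = 1/√(0.19 × 6.7e-07) = 2803 rad/s
f₀ = ω₀/(2π) = 446 Hz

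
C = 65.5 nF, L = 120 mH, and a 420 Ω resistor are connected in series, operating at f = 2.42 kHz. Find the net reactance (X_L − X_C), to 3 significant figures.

ω = 2πf = 15210 rad/s
X_L = ωL = 1820 Ω
X_C = 1/(ωC) = 1000 Ω
X = 1820 − 1000 = 821 Ω

821 Ω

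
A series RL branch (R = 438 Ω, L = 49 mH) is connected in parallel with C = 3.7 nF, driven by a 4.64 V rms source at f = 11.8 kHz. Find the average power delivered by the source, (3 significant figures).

ω = 2πf = 74140 rad/s
X_L = ωL = 3630 Ω
X_C = 1/(ωC) = 3650 Ω
Branch 1 (R+jX_L): Z₁ = 438 + j3630 Ω, |Z₁| = 3660 Ω
Branch 2 (−jX_C): Z₂ = −j3650 Ω
Parallel: Z = Z₁Z₂/(Z₁+Z₂), |Z| = 30400 Ω, ∠Z = -5.25°
I = V/|Z| = 152 μA
P = VI cos φ = 4.64 × 0.000152 × cos(-5.25°) = 704 μW

704 μW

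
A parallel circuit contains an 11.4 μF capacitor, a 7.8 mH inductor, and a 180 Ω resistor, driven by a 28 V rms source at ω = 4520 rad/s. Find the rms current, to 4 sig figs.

X_L = ωL = 35.26 Ω
X_C = 1/(ωC) = 19.41 Ω
Parallel: admittances add. Y = 1/R + 1/(jωL) + jωC
Y = (0.005556 + j0.02316) S
|Y| = 0.02382 S → |Z| = 1/|Y| = 41.98 Ω, ∠Z = −∠Y = -76.51°
I = V/|Z| = 28/41.98 = 667.0 mA

667.0 mA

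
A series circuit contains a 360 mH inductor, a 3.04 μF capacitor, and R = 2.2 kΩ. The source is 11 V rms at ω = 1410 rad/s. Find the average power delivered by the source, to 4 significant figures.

X_L = ωL = 507.6 Ω
X_C = 1/(ωC) = 233.3 Ω
Net reactance X = X_L − X_C = 274.3 Ω
Z = 2200 + j274.3 Ω
|Z| = √(2200² + 274.3²) = 2217 Ω
∠Z = arctan(274.3/2200) = 7.107°
I = V/|Z| = 4.962 mA
P = VI cos φ = 11 × 0.004962 × cos(7.107°) = 54.16 mW

54.16 mW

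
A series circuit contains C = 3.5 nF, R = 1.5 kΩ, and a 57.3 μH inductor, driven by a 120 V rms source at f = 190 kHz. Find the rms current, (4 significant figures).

79.49 mA

ω = 2πf = 1.194e+06 rad/s
X_L = ωL = 68.41 Ω
X_C = 1/(ωC) = 239.3 Ω
Net reactance X = X_L − X_C = -170.9 Ω
Z = 1500 − j170.9 Ω
|Z| = √(1500² + 170.9²) = 1510 Ω
I = V/|Z| = 120/1510 = 79.49 mA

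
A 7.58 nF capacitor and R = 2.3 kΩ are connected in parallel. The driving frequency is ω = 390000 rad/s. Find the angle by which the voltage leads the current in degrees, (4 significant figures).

-81.63°

X_C = 1/(ωC) = 338.3 Ω
Parallel: admittances add. Y = 1/R + jωC
Y = (0.0004348 + j0.002956) S
|Y| = 0.002988 S → |Z| = 1/|Y| = 334.7 Ω, ∠Z = −∠Y = -81.63°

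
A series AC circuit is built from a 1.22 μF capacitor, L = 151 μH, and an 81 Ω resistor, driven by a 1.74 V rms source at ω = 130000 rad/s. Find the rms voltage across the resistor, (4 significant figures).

X_L = ωL = 19.63 Ω
X_C = 1/(ωC) = 6.305 Ω
Net reactance X = X_L − X_C = 13.32 Ω
Z = 81.00 + j13.32 Ω
|Z| = √(81.00² + 13.32²) = 82.09 Ω
I = V/|Z| = 21.20 mA
V_R = I·|Z_R| = 0.02120 × 81.00 = 1.717 V

1.717 V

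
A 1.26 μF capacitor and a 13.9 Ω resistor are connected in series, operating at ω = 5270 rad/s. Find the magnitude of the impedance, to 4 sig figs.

151.2 Ω

X_C = 1/(ωC) = 150.6 Ω
Z = 13.90 − j150.6 Ω
|Z| = √(13.90² + 150.6²) = 151.2 Ω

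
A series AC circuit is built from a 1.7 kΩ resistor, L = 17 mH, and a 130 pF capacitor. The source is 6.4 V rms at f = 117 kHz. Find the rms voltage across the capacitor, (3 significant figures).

ω = 2πf = 735100 rad/s
X_L = ωL = 12500 Ω
X_C = 1/(ωC) = 10500 Ω
Net reactance X = X_L − X_C = 2030 Ω
Z = 1700 + j2030 Ω
|Z| = √(1700² + 2030²) = 2650 Ω
I = V/|Z| = 2.41 mA
V_C = I·|Z_C| = 0.00241 × 10500 = 25.3 V

25.3 V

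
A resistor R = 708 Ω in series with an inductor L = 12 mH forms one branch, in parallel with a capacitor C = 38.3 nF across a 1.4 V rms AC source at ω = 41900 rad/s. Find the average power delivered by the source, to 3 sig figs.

X_L = ωL = 503 Ω
X_C = 1/(ωC) = 623 Ω
Branch 1 (R+jX_L): Z₁ = 708 + j503 Ω, |Z₁| = 868 Ω
Branch 2 (−jX_C): Z₂ = −j623 Ω
Parallel: Z = Z₁Z₂/(Z₁+Z₂), |Z| = 753 Ω, ∠Z = -45.0°
I = V/|Z| = 1.86 mA
P = VI cos φ = 1.4 × 0.00186 × cos(-45.0°) = 1.84 mW

1.84 mW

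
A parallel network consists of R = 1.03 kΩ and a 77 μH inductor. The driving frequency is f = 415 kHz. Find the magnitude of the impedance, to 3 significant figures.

197 Ω

ω = 2πf = 2.608e+06 rad/s
X_L = ωL = 201 Ω
Parallel: admittances add. Y = 1/R + 1/(jωL)
Y = (0.000971 − j0.00498) S
|Y| = 0.00507 S → |Z| = 1/|Y| = 197 Ω, ∠Z = −∠Y = 79.0°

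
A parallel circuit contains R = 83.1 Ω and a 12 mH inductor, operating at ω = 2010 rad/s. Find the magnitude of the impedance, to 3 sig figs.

23.2 Ω

X_L = ωL = 24.1 Ω
Parallel: admittances add. Y = 1/R + 1/(jωL)
Y = (0.0120 − j0.0415) S
|Y| = 0.0432 S → |Z| = 1/|Y| = 23.2 Ω, ∠Z = −∠Y = 73.8°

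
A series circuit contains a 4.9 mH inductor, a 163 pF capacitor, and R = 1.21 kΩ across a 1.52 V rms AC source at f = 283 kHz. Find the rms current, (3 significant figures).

ω = 2πf = 1.778e+06 rad/s
X_L = ωL = 8710 Ω
X_C = 1/(ωC) = 3450 Ω
Net reactance X = X_L − X_C = 5260 Ω
Z = 1210 + j5260 Ω
|Z| = √(1210² + 5260²) = 5400 Ω
I = V/|Z| = 1.52/5400 = 281 μA

281 μA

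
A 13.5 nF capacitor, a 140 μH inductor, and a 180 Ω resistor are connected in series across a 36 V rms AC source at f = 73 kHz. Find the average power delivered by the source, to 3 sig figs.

5.57 W

ω = 2πf = 458700 rad/s
X_L = ωL = 64.2 Ω
X_C = 1/(ωC) = 161 Ω
Net reactance X = X_L − X_C = -97.3 Ω
Z = 180 − j97.3 Ω
|Z| = √(180² + 97.3²) = 205 Ω
∠Z = arctan(-97.3/180) = -28.4°
I = V/|Z| = 176 mA
P = VI cos φ = 36 × 0.176 × cos(-28.4°) = 5.57 W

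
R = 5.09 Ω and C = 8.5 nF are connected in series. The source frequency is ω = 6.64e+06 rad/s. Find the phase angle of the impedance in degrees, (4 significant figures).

X_C = 1/(ωC) = 17.72 Ω
Z = 5.090 − j17.72 Ω
|Z| = √(5.090² + 17.72²) = 18.43 Ω
∠Z = arctan(-17.72/5.090) = -73.97°

-73.97°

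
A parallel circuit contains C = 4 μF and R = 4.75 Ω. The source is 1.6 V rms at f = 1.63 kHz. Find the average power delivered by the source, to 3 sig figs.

539 mW

ω = 2πf = 10240 rad/s
X_C = 1/(ωC) = 24.4 Ω
Parallel: admittances add. Y = 1/R + jωC
Y = (0.211 + j0.0410) S
|Y| = 0.214 S → |Z| = 1/|Y| = 4.66 Ω, ∠Z = −∠Y = -11.0°
I = V/|Z| = 343 mA
P = VI cos φ = 1.6 × 0.343 × cos(-11.0°) = 539 mW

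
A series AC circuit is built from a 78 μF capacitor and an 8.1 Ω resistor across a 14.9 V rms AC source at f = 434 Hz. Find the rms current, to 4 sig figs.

ω = 2πf = 2727 rad/s
X_C = 1/(ωC) = 4.701 Ω
Z = 8.100 − j4.701 Ω
|Z| = √(8.100² + 4.701²) = 9.366 Ω
I = V/|Z| = 14.9/9.366 = 1.591 A

1.591 A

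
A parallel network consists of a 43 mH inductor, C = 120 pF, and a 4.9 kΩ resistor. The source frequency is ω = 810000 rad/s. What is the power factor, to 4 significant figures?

X_L = ωL = 34830 Ω
X_C = 1/(ωC) = 10290 Ω
Parallel: admittances add. Y = 1/R + 1/(jωL) + jωC
Y = (0.0002041 + j6.849e-05) S
|Y| = 0.0002153 S → |Z| = 1/|Y| = 4645 Ω, ∠Z = −∠Y = -18.55°
cos φ = cos(-18.55°) = 0.9480

0.9480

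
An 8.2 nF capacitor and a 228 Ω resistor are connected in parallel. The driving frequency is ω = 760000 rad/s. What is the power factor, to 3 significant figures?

X_C = 1/(ωC) = 160 Ω
Parallel: admittances add. Y = 1/R + jωC
Y = (0.00439 + j0.00623) S
|Y| = 0.00762 S → |Z| = 1/|Y| = 131 Ω, ∠Z = −∠Y = -54.9°
cos φ = cos(-54.9°) = 0.576

0.576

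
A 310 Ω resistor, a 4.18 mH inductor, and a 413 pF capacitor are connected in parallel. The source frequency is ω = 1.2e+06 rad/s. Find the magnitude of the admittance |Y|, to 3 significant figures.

X_L = ωL = 5020 Ω
X_C = 1/(ωC) = 2020 Ω
Parallel: admittances add. Y = 1/R + 1/(jωL) + jωC
Y = (0.00323 + j0.000296) S
|Y| = 0.00324 S → |Z| = 1/|Y| = 309 Ω, ∠Z = −∠Y = -5.25°

3.24 mS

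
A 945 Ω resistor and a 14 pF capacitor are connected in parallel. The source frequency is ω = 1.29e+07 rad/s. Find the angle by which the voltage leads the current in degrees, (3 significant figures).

-9.69°

X_C = 1/(ωC) = 5540 Ω
Parallel: admittances add. Y = 1/R + jωC
Y = (0.00106 + j0.000181) S
|Y| = 0.00107 S → |Z| = 1/|Y| = 932 Ω, ∠Z = −∠Y = -9.69°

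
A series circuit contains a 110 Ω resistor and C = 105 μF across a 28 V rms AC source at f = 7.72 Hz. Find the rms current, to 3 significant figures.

124 mA

ω = 2πf = 48.51 rad/s
X_C = 1/(ωC) = 196 Ω
Z = 110 − j196 Ω
|Z| = √(110² + 196²) = 225 Ω
I = V/|Z| = 28/225 = 124 mA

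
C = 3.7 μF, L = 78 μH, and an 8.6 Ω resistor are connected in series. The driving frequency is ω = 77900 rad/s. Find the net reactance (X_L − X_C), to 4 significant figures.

X_L = ωL = 6.076 Ω
X_C = 1/(ωC) = 3.469 Ω
X = 6.076 − 3.469 = 2.607 Ω

2.607 Ω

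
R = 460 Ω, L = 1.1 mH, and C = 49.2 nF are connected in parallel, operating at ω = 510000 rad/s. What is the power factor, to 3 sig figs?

0.0929

X_L = ωL = 561 Ω
X_C = 1/(ωC) = 39.9 Ω
Parallel: admittances add. Y = 1/R + 1/(jωL) + jωC
Y = (0.00217 + j0.0233) S
|Y| = 0.0234 S → |Z| = 1/|Y| = 42.7 Ω, ∠Z = −∠Y = -84.7°
cos φ = cos(-84.7°) = 0.0929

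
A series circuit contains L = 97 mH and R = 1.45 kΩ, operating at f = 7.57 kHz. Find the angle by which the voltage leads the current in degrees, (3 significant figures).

72.6°

ω = 2πf = 47560 rad/s
X_L = ωL = 4610 Ω
Z = 1450 + j4610 Ω
|Z| = √(1450² + 4610²) = 4840 Ω
∠Z = arctan(4610/1450) = 72.6°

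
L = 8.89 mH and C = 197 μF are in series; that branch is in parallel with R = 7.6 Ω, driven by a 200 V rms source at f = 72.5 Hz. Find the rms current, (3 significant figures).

ω = 2πf = 455.5 rad/s
X_L = ωL = 4.05 Ω
X_C = 1/(ωC) = 11.1 Ω
Branch 1: Z₁ = R = 7.60 Ω
Branch 2 (series LC): Z₂ = j(X_L − X_C) = −j7.09 Ω
Parallel: Z = Z₁Z₂/(Z₁+Z₂), |Z| = 5.19 Ω, ∠Z = -47.0°
I = V/|Z| = 200/5.19 = 38.6 A

38.6 A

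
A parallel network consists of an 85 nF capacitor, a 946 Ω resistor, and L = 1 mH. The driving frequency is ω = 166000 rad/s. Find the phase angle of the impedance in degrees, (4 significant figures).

X_L = ωL = 166.0 Ω
X_C = 1/(ωC) = 70.87 Ω
Parallel: admittances add. Y = 1/R + 1/(jωL) + jωC
Y = (0.001057 + j0.008086) S
|Y| = 0.008155 S → |Z| = 1/|Y| = 122.6 Ω, ∠Z = −∠Y = -82.55°

-82.55°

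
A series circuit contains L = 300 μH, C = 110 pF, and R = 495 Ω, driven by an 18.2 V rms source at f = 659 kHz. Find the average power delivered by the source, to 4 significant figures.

ω = 2πf = 4.141e+06 rad/s
X_L = ωL = 1242 Ω
X_C = 1/(ωC) = 2196 Ω
Net reactance X = X_L − X_C = -953.4 Ω
Z = 495.0 − j953.4 Ω
|Z| = √(495.0² + 953.4²) = 1074 Ω
∠Z = arctan(-953.4/495.0) = -62.56°
I = V/|Z| = 16.94 mA
P = VI cos φ = 18.2 × 0.01694 × cos(-62.56°) = 142.1 mW

142.1 mW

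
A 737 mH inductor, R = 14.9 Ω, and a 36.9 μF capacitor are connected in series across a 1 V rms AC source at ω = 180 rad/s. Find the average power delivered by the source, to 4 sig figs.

X_L = ωL = 132.7 Ω
X_C = 1/(ωC) = 150.6 Ω
Net reactance X = X_L − X_C = -17.90 Ω
Z = 14.90 − j17.90 Ω
|Z| = √(14.90² + 17.90²) = 23.29 Ω
∠Z = arctan(-17.90/14.90) = -50.22°
I = V/|Z| = 42.94 mA
P = VI cos φ = 1 × 0.04294 × cos(-50.22°) = 27.47 mW

27.47 mW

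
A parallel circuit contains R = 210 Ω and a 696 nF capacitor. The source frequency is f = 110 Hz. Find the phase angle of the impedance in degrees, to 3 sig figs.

ω = 2πf = 691.2 rad/s
X_C = 1/(ωC) = 2080 Ω
Parallel: admittances add. Y = 1/R + jωC
Y = (0.00476 + j0.000481) S
|Y| = 0.00479 S → |Z| = 1/|Y| = 209 Ω, ∠Z = −∠Y = -5.77°

-5.77°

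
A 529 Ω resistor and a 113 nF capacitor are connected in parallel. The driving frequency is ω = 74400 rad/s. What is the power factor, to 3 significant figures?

0.219

X_C = 1/(ωC) = 119 Ω
Parallel: admittances add. Y = 1/R + jωC
Y = (0.00189 + j0.00841) S
|Y| = 0.00862 S → |Z| = 1/|Y| = 116 Ω, ∠Z = −∠Y = -77.3°
cos φ = cos(-77.3°) = 0.219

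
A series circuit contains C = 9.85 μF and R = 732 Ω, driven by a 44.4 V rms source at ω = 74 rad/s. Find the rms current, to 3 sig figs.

X_C = 1/(ωC) = 1370 Ω
Z = 732 − j1370 Ω
|Z| = √(732² + 1370²) = 1550 Ω
I = V/|Z| = 44.4/1550 = 28.6 mA

28.6 mA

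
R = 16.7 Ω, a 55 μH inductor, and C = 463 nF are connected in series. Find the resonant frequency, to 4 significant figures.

31.54 kHz

ω₀ = 1/√(LC) = 1/√(5.5e-05 × 4.63e-07) = 198200 rad/s
f₀ = ω₀/(2π) = 31.54 kHz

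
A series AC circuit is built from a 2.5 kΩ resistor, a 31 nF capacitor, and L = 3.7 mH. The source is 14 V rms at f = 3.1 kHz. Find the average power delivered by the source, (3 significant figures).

ω = 2πf = 19480 rad/s
X_L = ωL = 72.1 Ω
X_C = 1/(ωC) = 1660 Ω
Net reactance X = X_L − X_C = -1580 Ω
Z = 2500 − j1580 Ω
|Z| = √(2500² + 1580²) = 2960 Ω
∠Z = arctan(-1580/2500) = -32.4°
I = V/|Z| = 4.73 mA
P = VI cos φ = 14 × 0.00473 × cos(-32.4°) = 55.9 mW

55.9 mW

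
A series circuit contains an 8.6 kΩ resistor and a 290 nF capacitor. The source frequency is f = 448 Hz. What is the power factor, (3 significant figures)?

ω = 2πf = 2815 rad/s
X_C = 1/(ωC) = 1230 Ω
Z = 8600 − j1230 Ω
|Z| = √(8600² + 1230²) = 8690 Ω
∠Z = arctan(-1230/8600) = -8.11°
cos φ = cos(-8.11°) = 0.990

0.990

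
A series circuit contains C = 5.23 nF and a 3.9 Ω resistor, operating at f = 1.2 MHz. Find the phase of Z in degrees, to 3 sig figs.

ω = 2πf = 7.54e+06 rad/s
X_C = 1/(ωC) = 25.4 Ω
Z = 3.90 − j25.4 Ω
|Z| = √(3.90² + 25.4²) = 25.7 Ω
∠Z = arctan(-25.4/3.90) = -81.3°

-81.3°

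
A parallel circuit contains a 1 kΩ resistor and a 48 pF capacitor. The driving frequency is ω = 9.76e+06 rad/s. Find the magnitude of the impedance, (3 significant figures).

X_C = 1/(ωC) = 2130 Ω
Parallel: admittances add. Y = 1/R + jωC
Y = (0.00100 + j0.000468) S
|Y| = 0.00110 S → |Z| = 1/|Y| = 906 Ω, ∠Z = −∠Y = -25.1°

906 Ω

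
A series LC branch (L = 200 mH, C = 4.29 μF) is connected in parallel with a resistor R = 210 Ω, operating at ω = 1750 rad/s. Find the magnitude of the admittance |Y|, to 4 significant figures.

X_L = ωL = 350.0 Ω
X_C = 1/(ωC) = 133.2 Ω
Branch 1: Z₁ = R = 210.0 Ω
Branch 2 (series LC): Z₂ = j(X_L − X_C) = j216.8 Ω
Parallel: Z = Z₁Z₂/(Z₁+Z₂), |Z| = 150.8 Ω, ∠Z = 44.09°
|Y| = 1/|Z| = 6.630 mS

6.630 mS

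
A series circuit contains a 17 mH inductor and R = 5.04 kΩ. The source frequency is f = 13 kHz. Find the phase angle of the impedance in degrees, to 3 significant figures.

ω = 2πf = 81680 rad/s
X_L = ωL = 1390 Ω
Z = 5040 + j1390 Ω
|Z| = √(5040² + 1390²) = 5230 Ω
∠Z = arctan(1390/5040) = 15.4°

15.4°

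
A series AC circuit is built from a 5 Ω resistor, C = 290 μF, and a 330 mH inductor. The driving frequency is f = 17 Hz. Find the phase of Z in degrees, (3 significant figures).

30.7°

ω = 2πf = 106.8 rad/s
X_L = ωL = 35.2 Ω
X_C = 1/(ωC) = 32.3 Ω
Net reactance X = X_L − X_C = 2.97 Ω
Z = 5.00 + j2.97 Ω
|Z| = √(5.00² + 2.97²) = 5.81 Ω
∠Z = arctan(2.97/5.00) = 30.7°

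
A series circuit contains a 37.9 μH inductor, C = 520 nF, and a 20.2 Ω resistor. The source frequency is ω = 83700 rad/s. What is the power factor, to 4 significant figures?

0.7141

X_L = ωL = 3.172 Ω
X_C = 1/(ωC) = 22.98 Ω
Net reactance X = X_L − X_C = -19.80 Ω
Z = 20.20 − j19.80 Ω
|Z| = √(20.20² + 19.80²) = 28.29 Ω
∠Z = arctan(-19.80/20.20) = -44.43°
cos φ = cos(-44.43°) = 0.7141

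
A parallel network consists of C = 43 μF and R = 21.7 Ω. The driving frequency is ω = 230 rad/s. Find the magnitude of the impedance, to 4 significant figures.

X_C = 1/(ωC) = 101.1 Ω
Parallel: admittances add. Y = 1/R + jωC
Y = (0.04608 + j0.009890) S
|Y| = 0.04713 S → |Z| = 1/|Y| = 21.22 Ω, ∠Z = −∠Y = -12.11°

21.22 Ω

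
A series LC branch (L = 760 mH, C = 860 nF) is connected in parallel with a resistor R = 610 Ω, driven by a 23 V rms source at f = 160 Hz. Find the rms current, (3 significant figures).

69.7 mA

ω = 2πf = 1005 rad/s
X_L = ωL = 764 Ω
X_C = 1/(ωC) = 1160 Ω
Branch 1: Z₁ = R = 610 Ω
Branch 2 (series LC): Z₂ = j(X_L − X_C) = −j393 Ω
Parallel: Z = Z₁Z₂/(Z₁+Z₂), |Z| = 330 Ω, ∠Z = -57.2°
I = V/|Z| = 23/330 = 69.7 mA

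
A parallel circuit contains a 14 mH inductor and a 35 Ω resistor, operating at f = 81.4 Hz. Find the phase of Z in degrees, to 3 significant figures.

ω = 2πf = 511.5 rad/s
X_L = ωL = 7.16 Ω
Parallel: admittances add. Y = 1/R + 1/(jωL)
Y = (0.0286 − j0.140) S
|Y| = 0.143 S → |Z| = 1/|Y| = 7.02 Ω, ∠Z = −∠Y = 78.4°

78.4°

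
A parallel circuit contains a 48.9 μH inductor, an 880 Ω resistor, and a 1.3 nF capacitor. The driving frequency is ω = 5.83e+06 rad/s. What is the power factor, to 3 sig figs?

0.269

X_L = ωL = 285 Ω
X_C = 1/(ωC) = 132 Ω
Parallel: admittances add. Y = 1/R + 1/(jωL) + jωC
Y = (0.00114 + j0.00407) S
|Y| = 0.00423 S → |Z| = 1/|Y| = 237 Ω, ∠Z = −∠Y = -74.4°
cos φ = cos(-74.4°) = 0.269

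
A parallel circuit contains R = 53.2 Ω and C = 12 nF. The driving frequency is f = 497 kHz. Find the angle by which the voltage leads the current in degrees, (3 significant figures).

-63.4°

ω = 2πf = 3.123e+06 rad/s
X_C = 1/(ωC) = 26.7 Ω
Parallel: admittances add. Y = 1/R + jωC
Y = (0.0188 + j0.0375) S
|Y| = 0.0419 S → |Z| = 1/|Y| = 23.9 Ω, ∠Z = −∠Y = -63.4°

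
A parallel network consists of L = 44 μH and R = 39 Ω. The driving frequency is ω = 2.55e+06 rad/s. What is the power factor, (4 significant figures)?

0.9446

X_L = ωL = 112.2 Ω
Parallel: admittances add. Y = 1/R + 1/(jωL)
Y = (0.02564 − j0.008913) S
|Y| = 0.02715 S → |Z| = 1/|Y| = 36.84 Ω, ∠Z = −∠Y = 19.17°
cos φ = cos(19.17°) = 0.9446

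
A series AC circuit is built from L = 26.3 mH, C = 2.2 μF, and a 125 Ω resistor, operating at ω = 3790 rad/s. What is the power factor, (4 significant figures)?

0.9871

X_L = ωL = 99.68 Ω
X_C = 1/(ωC) = 119.9 Ω
Net reactance X = X_L − X_C = -20.26 Ω
Z = 125.0 − j20.26 Ω
|Z| = √(125.0² + 20.26²) = 126.6 Ω
∠Z = arctan(-20.26/125.0) = -9.205°
cos φ = cos(-9.205°) = 0.9871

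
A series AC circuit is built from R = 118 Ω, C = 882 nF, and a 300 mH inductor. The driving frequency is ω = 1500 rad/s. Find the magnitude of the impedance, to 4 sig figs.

327.8 Ω

X_L = ωL = 450.0 Ω
X_C = 1/(ωC) = 755.9 Ω
Net reactance X = X_L − X_C = -305.9 Ω
Z = 118.0 − j305.9 Ω
|Z| = √(118.0² + 305.9²) = 327.8 Ω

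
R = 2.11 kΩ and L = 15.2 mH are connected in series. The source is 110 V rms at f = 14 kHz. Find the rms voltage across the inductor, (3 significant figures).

ω = 2πf = 87960 rad/s
X_L = ωL = 1340 Ω
Z = 2110 + j1340 Ω
|Z| = √(2110² + 1340²) = 2500 Ω
I = V/|Z| = 44.0 mA
V_L = I·|Z_L| = 0.0440 × 1340 = 58.9 V

58.9 V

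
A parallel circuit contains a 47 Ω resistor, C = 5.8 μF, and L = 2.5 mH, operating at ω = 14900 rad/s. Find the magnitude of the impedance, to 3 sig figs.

X_L = ωL = 37.2 Ω
X_C = 1/(ωC) = 11.6 Ω
Parallel: admittances add. Y = 1/R + 1/(jωL) + jωC
Y = (0.0213 + j0.0596) S
|Y| = 0.0633 S → |Z| = 1/|Y| = 15.8 Ω, ∠Z = −∠Y = -70.3°

15.8 Ω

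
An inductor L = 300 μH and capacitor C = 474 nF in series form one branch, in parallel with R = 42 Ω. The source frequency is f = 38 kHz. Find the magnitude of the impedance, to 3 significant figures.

ω = 2πf = 238800 rad/s
X_L = ωL = 71.6 Ω
X_C = 1/(ωC) = 8.84 Ω
Branch 1: Z₁ = R = 42.0 Ω
Branch 2 (series LC): Z₂ = j(X_L − X_C) = j62.8 Ω
Parallel: Z = Z₁Z₂/(Z₁+Z₂), |Z| = 34.9 Ω, ∠Z = 33.8°

34.9 Ω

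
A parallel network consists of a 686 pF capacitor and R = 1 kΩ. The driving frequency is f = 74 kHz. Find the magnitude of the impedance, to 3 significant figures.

ω = 2πf = 465000 rad/s
X_C = 1/(ωC) = 3140 Ω
Parallel: admittances add. Y = 1/R + jωC
Y = (0.00100 + j0.000319) S
|Y| = 0.00105 S → |Z| = 1/|Y| = 953 Ω, ∠Z = −∠Y = -17.7°

953 Ω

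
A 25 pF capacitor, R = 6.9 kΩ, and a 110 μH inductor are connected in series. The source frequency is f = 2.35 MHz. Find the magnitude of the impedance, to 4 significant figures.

6985 Ω

ω = 2πf = 1.477e+07 rad/s
X_L = ωL = 1624 Ω
X_C = 1/(ωC) = 2709 Ω
Net reactance X = X_L − X_C = -1085 Ω
Z = 6900 − j1085 Ω
|Z| = √(6900² + 1085²) = 6985 Ω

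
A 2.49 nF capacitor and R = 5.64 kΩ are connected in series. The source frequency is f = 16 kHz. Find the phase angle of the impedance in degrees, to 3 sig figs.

-35.3°

ω = 2πf = 100500 rad/s
X_C = 1/(ωC) = 3990 Ω
Z = 5640 − j3990 Ω
|Z| = √(5640² + 3990²) = 6910 Ω
∠Z = arctan(-3990/5640) = -35.3°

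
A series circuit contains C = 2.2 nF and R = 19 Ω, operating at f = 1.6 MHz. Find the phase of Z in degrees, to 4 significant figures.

ω = 2πf = 1.005e+07 rad/s
X_C = 1/(ωC) = 45.21 Ω
Z = 19.00 − j45.21 Ω
|Z| = √(19.00² + 45.21²) = 49.04 Ω
∠Z = arctan(-45.21/19.00) = -67.21°

-67.21°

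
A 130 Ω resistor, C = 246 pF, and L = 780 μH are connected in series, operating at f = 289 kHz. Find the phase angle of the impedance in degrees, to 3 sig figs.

-81.0°

ω = 2πf = 1.816e+06 rad/s
X_L = ωL = 1420 Ω
X_C = 1/(ωC) = 2240 Ω
Net reactance X = X_L − X_C = -822 Ω
Z = 130 − j822 Ω
|Z| = √(130² + 822²) = 833 Ω
∠Z = arctan(-822/130) = -81.0°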